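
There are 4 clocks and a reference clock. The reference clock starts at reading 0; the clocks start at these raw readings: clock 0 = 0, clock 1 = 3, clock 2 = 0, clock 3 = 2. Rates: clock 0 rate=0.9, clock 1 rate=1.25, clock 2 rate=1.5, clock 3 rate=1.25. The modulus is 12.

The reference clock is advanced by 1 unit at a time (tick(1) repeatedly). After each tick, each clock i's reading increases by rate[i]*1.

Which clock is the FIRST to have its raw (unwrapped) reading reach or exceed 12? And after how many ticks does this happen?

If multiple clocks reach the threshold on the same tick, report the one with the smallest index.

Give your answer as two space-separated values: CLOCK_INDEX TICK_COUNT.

Answer: 1 8

Derivation:
clock 0: start=0, rate=0.9, needs 12-0 = 12; ticks = ceil(12/0.9) = ceil(13.3333) = 14; reading at tick 14 = 0 + 0.9*14 = 12.6000
clock 1: start=3, rate=1.25, needs 12-3 = 9; ticks = ceil(9/1.25) = ceil(7.2000) = 8; reading at tick 8 = 3 + 1.25*8 = 13.0000
clock 2: start=0, rate=1.5, needs 12-0 = 12; ticks = ceil(12/1.5) = ceil(8.0000) = 8; reading at tick 8 = 0 + 1.5*8 = 12.0000
clock 3: start=2, rate=1.25, needs 12-2 = 10; ticks = ceil(10/1.25) = ceil(8.0000) = 8; reading at tick 8 = 2 + 1.25*8 = 12.0000
Minimum tick count = 8; winners = [1, 2, 3]; smallest index = 1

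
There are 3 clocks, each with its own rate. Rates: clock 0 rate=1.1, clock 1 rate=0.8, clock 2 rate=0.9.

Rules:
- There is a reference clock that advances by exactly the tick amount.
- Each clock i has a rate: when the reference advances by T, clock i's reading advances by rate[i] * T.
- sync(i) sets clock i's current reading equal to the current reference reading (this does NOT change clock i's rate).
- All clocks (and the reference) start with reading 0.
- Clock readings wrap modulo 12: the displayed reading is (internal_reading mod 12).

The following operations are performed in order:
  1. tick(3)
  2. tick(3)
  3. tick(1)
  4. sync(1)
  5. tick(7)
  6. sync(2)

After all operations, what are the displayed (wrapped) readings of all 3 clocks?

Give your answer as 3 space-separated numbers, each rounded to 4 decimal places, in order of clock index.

Answer: 3.4000 0.6000 2.0000

Derivation:
After op 1 tick(3): ref=3.0000 raw=[3.3000 2.4000 2.7000]
After op 2 tick(3): ref=6.0000 raw=[6.6000 4.8000 5.4000]
After op 3 tick(1): ref=7.0000 raw=[7.7000 5.6000 6.3000]
After op 4 sync(1): ref=7.0000 raw=[7.7000 7.0000 6.3000]
After op 5 tick(7): ref=14.0000 raw=[15.4000 12.6000 12.6000]
After op 6 sync(2): ref=14.0000 raw=[15.4000 12.6000 14.0000]
Wrap final raw readings (mod 12): 15.4000 mod 12 = 3.4000; 12.6000 mod 12 = 0.6000; 14.0000 mod 12 = 2.0000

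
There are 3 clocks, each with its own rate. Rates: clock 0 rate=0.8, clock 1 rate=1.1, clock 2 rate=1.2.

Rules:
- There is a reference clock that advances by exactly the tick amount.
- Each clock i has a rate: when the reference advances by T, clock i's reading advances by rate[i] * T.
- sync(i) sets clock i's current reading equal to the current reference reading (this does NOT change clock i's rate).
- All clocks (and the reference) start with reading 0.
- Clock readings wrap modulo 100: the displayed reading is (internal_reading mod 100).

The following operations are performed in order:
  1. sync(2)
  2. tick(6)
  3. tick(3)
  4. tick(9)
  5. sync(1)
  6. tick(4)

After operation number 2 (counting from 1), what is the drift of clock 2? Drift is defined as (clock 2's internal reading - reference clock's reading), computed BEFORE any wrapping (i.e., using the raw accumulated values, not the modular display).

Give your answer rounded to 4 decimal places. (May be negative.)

After op 1 sync(2): ref=0.0000 raw=[0.0000 0.0000 0.0000]
After op 2 tick(6): ref=6.0000 raw=[4.8000 6.6000 7.2000]
Drift of clock 2 after op 2: 7.2000 - 6.0000 = 1.2000

Answer: 1.2000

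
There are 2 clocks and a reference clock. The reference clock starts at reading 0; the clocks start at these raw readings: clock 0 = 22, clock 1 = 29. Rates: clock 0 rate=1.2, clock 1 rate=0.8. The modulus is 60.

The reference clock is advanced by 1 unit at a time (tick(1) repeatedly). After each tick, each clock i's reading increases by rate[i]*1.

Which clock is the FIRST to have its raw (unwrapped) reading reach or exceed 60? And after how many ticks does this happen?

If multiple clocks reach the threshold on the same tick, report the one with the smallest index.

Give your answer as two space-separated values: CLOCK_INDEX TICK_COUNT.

clock 0: start=22, rate=1.2, needs 60-22 = 38; ticks = ceil(38/1.2) = ceil(31.6667) = 32; reading at tick 32 = 22 + 1.2*32 = 60.4000
clock 1: start=29, rate=0.8, needs 60-29 = 31; ticks = ceil(31/0.8) = ceil(38.7500) = 39; reading at tick 39 = 29 + 0.8*39 = 60.2000
Minimum tick count = 32; winners = [0]; smallest index = 0

Answer: 0 32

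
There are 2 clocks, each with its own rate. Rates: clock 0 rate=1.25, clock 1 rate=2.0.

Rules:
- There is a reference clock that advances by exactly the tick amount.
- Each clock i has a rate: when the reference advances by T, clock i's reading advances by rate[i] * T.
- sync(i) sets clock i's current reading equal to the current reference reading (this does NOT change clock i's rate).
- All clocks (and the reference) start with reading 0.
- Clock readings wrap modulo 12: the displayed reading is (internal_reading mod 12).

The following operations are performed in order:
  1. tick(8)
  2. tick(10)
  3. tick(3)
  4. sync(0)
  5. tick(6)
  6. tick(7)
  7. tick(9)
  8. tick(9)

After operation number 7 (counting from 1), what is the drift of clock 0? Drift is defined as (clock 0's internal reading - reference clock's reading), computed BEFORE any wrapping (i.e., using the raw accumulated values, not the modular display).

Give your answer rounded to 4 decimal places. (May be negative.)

After op 1 tick(8): ref=8.0000 raw=[10.0000 16.0000]
After op 2 tick(10): ref=18.0000 raw=[22.5000 36.0000]
After op 3 tick(3): ref=21.0000 raw=[26.2500 42.0000]
After op 4 sync(0): ref=21.0000 raw=[21.0000 42.0000]
After op 5 tick(6): ref=27.0000 raw=[28.5000 54.0000]
After op 6 tick(7): ref=34.0000 raw=[37.2500 68.0000]
After op 7 tick(9): ref=43.0000 raw=[48.5000 86.0000]
Drift of clock 0 after op 7: 48.5000 - 43.0000 = 5.5000

Answer: 5.5000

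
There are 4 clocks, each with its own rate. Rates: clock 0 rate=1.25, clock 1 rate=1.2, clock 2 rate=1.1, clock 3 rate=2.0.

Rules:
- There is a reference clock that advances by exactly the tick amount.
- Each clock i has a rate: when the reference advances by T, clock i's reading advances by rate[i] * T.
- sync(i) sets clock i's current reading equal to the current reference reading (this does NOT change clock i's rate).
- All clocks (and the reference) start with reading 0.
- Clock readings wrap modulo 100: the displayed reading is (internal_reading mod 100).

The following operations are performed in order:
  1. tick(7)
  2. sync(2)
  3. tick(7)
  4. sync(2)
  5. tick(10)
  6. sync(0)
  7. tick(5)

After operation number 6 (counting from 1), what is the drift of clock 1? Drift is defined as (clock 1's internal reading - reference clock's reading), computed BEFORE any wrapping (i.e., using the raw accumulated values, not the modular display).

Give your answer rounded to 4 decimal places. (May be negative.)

Answer: 4.8000

Derivation:
After op 1 tick(7): ref=7.0000 raw=[8.7500 8.4000 7.7000 14.0000]
After op 2 sync(2): ref=7.0000 raw=[8.7500 8.4000 7.0000 14.0000]
After op 3 tick(7): ref=14.0000 raw=[17.5000 16.8000 14.7000 28.0000]
After op 4 sync(2): ref=14.0000 raw=[17.5000 16.8000 14.0000 28.0000]
After op 5 tick(10): ref=24.0000 raw=[30.0000 28.8000 25.0000 48.0000]
After op 6 sync(0): ref=24.0000 raw=[24.0000 28.8000 25.0000 48.0000]
Drift of clock 1 after op 6: 28.8000 - 24.0000 = 4.8000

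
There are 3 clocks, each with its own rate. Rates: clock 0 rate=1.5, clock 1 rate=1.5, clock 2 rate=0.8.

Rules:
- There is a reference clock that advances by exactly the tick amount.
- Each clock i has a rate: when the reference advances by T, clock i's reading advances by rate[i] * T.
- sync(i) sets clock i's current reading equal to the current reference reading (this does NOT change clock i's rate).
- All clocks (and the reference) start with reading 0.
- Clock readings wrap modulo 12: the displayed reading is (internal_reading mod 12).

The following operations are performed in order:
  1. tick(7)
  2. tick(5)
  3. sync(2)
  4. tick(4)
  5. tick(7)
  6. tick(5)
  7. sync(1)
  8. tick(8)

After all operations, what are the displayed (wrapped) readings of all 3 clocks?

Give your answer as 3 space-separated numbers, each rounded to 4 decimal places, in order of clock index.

Answer: 6.0000 4.0000 7.2000

Derivation:
After op 1 tick(7): ref=7.0000 raw=[10.5000 10.5000 5.6000]
After op 2 tick(5): ref=12.0000 raw=[18.0000 18.0000 9.6000]
After op 3 sync(2): ref=12.0000 raw=[18.0000 18.0000 12.0000]
After op 4 tick(4): ref=16.0000 raw=[24.0000 24.0000 15.2000]
After op 5 tick(7): ref=23.0000 raw=[34.5000 34.5000 20.8000]
After op 6 tick(5): ref=28.0000 raw=[42.0000 42.0000 24.8000]
After op 7 sync(1): ref=28.0000 raw=[42.0000 28.0000 24.8000]
After op 8 tick(8): ref=36.0000 raw=[54.0000 40.0000 31.2000]
Wrap final raw readings (mod 12): 54.0000 mod 12 = 6.0000; 40.0000 mod 12 = 4.0000; 31.2000 mod 12 = 7.2000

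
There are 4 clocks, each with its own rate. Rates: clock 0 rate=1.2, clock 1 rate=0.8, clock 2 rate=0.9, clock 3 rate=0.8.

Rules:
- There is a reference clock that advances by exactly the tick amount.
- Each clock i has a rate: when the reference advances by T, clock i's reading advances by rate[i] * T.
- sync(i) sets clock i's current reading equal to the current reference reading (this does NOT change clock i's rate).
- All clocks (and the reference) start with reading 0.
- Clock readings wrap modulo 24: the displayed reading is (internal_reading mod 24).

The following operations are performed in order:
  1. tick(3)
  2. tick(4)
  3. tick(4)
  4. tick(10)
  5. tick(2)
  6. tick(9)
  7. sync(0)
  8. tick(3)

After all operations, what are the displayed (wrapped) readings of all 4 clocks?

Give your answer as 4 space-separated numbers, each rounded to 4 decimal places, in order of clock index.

Answer: 11.6000 4.0000 7.5000 4.0000

Derivation:
After op 1 tick(3): ref=3.0000 raw=[3.6000 2.4000 2.7000 2.4000]
After op 2 tick(4): ref=7.0000 raw=[8.4000 5.6000 6.3000 5.6000]
After op 3 tick(4): ref=11.0000 raw=[13.2000 8.8000 9.9000 8.8000]
After op 4 tick(10): ref=21.0000 raw=[25.2000 16.8000 18.9000 16.8000]
After op 5 tick(2): ref=23.0000 raw=[27.6000 18.4000 20.7000 18.4000]
After op 6 tick(9): ref=32.0000 raw=[38.4000 25.6000 28.8000 25.6000]
After op 7 sync(0): ref=32.0000 raw=[32.0000 25.6000 28.8000 25.6000]
After op 8 tick(3): ref=35.0000 raw=[35.6000 28.0000 31.5000 28.0000]
Wrap final raw readings (mod 24): 35.6000 mod 24 = 11.6000; 28.0000 mod 24 = 4.0000; 31.5000 mod 24 = 7.5000; 28.0000 mod 24 = 4.0000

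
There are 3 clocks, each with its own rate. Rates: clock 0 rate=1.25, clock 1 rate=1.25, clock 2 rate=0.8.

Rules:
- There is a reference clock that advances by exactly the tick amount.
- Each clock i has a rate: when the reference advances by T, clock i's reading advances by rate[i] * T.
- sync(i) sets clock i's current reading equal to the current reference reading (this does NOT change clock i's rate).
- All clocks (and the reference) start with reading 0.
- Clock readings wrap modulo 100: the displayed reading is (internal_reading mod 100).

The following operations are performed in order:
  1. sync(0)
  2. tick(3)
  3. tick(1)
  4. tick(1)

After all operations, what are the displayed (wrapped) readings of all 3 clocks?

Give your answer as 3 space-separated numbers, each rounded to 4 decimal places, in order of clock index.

After op 1 sync(0): ref=0.0000 raw=[0.0000 0.0000 0.0000]
After op 2 tick(3): ref=3.0000 raw=[3.7500 3.7500 2.4000]
After op 3 tick(1): ref=4.0000 raw=[5.0000 5.0000 3.2000]
After op 4 tick(1): ref=5.0000 raw=[6.2500 6.2500 4.0000]
Wrap final raw readings (mod 100): 6.2500 mod 100 = 6.2500; 6.2500 mod 100 = 6.2500; 4.0000 mod 100 = 4.0000

Answer: 6.2500 6.2500 4.0000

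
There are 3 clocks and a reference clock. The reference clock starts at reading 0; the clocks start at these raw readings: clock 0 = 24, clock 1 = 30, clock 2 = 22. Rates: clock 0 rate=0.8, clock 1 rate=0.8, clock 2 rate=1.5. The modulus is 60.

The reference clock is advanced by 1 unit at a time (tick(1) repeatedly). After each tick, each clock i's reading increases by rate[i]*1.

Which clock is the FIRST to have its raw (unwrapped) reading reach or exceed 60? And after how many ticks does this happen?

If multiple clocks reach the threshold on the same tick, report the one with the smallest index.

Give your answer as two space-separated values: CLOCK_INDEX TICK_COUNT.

clock 0: start=24, rate=0.8, needs 60-24 = 36; ticks = ceil(36/0.8) = ceil(45.0000) = 45; reading at tick 45 = 24 + 0.8*45 = 60.0000
clock 1: start=30, rate=0.8, needs 60-30 = 30; ticks = ceil(30/0.8) = ceil(37.5000) = 38; reading at tick 38 = 30 + 0.8*38 = 60.4000
clock 2: start=22, rate=1.5, needs 60-22 = 38; ticks = ceil(38/1.5) = ceil(25.3333) = 26; reading at tick 26 = 22 + 1.5*26 = 61.0000
Minimum tick count = 26; winners = [2]; smallest index = 2

Answer: 2 26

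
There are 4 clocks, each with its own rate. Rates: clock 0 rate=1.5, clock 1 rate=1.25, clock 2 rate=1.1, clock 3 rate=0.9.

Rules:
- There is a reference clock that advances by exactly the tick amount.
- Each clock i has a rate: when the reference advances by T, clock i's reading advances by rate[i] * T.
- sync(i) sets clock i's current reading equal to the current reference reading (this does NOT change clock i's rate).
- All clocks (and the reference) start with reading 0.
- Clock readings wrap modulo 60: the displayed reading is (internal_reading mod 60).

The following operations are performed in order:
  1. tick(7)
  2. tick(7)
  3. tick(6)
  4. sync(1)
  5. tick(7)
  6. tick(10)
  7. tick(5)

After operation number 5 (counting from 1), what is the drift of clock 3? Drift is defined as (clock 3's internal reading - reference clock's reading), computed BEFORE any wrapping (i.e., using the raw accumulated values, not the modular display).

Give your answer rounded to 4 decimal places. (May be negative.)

Answer: -2.7000

Derivation:
After op 1 tick(7): ref=7.0000 raw=[10.5000 8.7500 7.7000 6.3000]
After op 2 tick(7): ref=14.0000 raw=[21.0000 17.5000 15.4000 12.6000]
After op 3 tick(6): ref=20.0000 raw=[30.0000 25.0000 22.0000 18.0000]
After op 4 sync(1): ref=20.0000 raw=[30.0000 20.0000 22.0000 18.0000]
After op 5 tick(7): ref=27.0000 raw=[40.5000 28.7500 29.7000 24.3000]
Drift of clock 3 after op 5: 24.3000 - 27.0000 = -2.7000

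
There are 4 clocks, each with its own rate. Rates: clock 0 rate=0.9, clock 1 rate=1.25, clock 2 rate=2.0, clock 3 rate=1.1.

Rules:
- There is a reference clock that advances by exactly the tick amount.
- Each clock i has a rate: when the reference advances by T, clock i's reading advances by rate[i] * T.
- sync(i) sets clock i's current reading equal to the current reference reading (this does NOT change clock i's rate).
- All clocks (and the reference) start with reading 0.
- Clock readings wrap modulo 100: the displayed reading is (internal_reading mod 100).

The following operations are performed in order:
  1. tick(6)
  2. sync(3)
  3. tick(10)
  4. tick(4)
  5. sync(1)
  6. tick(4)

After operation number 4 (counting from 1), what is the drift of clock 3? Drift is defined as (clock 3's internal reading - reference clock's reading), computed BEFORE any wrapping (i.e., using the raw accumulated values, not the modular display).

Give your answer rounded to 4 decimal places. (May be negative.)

Answer: 1.4000

Derivation:
After op 1 tick(6): ref=6.0000 raw=[5.4000 7.5000 12.0000 6.6000]
After op 2 sync(3): ref=6.0000 raw=[5.4000 7.5000 12.0000 6.0000]
After op 3 tick(10): ref=16.0000 raw=[14.4000 20.0000 32.0000 17.0000]
After op 4 tick(4): ref=20.0000 raw=[18.0000 25.0000 40.0000 21.4000]
Drift of clock 3 after op 4: 21.4000 - 20.0000 = 1.4000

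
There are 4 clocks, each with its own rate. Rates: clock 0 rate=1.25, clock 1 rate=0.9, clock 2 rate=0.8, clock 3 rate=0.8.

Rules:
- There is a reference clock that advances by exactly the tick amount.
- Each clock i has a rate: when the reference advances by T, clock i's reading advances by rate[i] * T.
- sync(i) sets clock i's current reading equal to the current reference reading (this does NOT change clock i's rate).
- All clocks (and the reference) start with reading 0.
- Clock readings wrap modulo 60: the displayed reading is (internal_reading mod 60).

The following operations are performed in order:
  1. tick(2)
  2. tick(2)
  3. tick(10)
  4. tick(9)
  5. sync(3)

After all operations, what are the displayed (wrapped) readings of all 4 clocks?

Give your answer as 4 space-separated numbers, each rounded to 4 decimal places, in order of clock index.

After op 1 tick(2): ref=2.0000 raw=[2.5000 1.8000 1.6000 1.6000]
After op 2 tick(2): ref=4.0000 raw=[5.0000 3.6000 3.2000 3.2000]
After op 3 tick(10): ref=14.0000 raw=[17.5000 12.6000 11.2000 11.2000]
After op 4 tick(9): ref=23.0000 raw=[28.7500 20.7000 18.4000 18.4000]
After op 5 sync(3): ref=23.0000 raw=[28.7500 20.7000 18.4000 23.0000]
Wrap final raw readings (mod 60): 28.7500 mod 60 = 28.7500; 20.7000 mod 60 = 20.7000; 18.4000 mod 60 = 18.4000; 23.0000 mod 60 = 23.0000

Answer: 28.7500 20.7000 18.4000 23.0000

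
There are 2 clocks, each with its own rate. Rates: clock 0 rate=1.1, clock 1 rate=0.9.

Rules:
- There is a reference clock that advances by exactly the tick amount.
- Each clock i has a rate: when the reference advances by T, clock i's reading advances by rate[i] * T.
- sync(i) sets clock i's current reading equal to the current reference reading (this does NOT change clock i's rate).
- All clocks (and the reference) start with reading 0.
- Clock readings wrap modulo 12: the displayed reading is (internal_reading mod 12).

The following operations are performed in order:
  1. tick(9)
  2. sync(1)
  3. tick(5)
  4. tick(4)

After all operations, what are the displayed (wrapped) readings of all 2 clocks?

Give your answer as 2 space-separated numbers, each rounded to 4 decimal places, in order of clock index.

After op 1 tick(9): ref=9.0000 raw=[9.9000 8.1000]
After op 2 sync(1): ref=9.0000 raw=[9.9000 9.0000]
After op 3 tick(5): ref=14.0000 raw=[15.4000 13.5000]
After op 4 tick(4): ref=18.0000 raw=[19.8000 17.1000]
Wrap final raw readings (mod 12): 19.8000 mod 12 = 7.8000; 17.1000 mod 12 = 5.1000

Answer: 7.8000 5.1000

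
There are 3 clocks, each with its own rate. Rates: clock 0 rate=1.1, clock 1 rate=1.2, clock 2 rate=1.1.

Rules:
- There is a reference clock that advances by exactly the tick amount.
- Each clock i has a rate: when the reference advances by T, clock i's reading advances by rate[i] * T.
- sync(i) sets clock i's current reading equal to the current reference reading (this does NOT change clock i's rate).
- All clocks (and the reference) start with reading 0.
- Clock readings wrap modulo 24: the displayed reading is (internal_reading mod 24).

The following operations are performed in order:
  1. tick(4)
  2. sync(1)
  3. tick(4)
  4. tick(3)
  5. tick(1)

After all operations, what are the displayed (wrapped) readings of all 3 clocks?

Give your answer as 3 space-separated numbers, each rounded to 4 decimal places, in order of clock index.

After op 1 tick(4): ref=4.0000 raw=[4.4000 4.8000 4.4000]
After op 2 sync(1): ref=4.0000 raw=[4.4000 4.0000 4.4000]
After op 3 tick(4): ref=8.0000 raw=[8.8000 8.8000 8.8000]
After op 4 tick(3): ref=11.0000 raw=[12.1000 12.4000 12.1000]
After op 5 tick(1): ref=12.0000 raw=[13.2000 13.6000 13.2000]
Wrap final raw readings (mod 24): 13.2000 mod 24 = 13.2000; 13.6000 mod 24 = 13.6000; 13.2000 mod 24 = 13.2000

Answer: 13.2000 13.6000 13.2000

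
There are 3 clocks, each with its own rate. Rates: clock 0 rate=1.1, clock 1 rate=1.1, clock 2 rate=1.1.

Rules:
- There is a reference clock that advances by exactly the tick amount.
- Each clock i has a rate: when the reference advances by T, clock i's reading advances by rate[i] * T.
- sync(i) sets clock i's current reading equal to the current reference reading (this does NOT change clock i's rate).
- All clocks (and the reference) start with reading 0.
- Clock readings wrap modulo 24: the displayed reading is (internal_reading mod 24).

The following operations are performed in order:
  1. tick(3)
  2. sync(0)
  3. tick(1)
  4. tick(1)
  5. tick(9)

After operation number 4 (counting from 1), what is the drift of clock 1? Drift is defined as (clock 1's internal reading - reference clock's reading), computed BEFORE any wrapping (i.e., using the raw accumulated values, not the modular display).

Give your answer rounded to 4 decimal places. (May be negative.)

After op 1 tick(3): ref=3.0000 raw=[3.3000 3.3000 3.3000]
After op 2 sync(0): ref=3.0000 raw=[3.0000 3.3000 3.3000]
After op 3 tick(1): ref=4.0000 raw=[4.1000 4.4000 4.4000]
After op 4 tick(1): ref=5.0000 raw=[5.2000 5.5000 5.5000]
Drift of clock 1 after op 4: 5.5000 - 5.0000 = 0.5000

Answer: 0.5000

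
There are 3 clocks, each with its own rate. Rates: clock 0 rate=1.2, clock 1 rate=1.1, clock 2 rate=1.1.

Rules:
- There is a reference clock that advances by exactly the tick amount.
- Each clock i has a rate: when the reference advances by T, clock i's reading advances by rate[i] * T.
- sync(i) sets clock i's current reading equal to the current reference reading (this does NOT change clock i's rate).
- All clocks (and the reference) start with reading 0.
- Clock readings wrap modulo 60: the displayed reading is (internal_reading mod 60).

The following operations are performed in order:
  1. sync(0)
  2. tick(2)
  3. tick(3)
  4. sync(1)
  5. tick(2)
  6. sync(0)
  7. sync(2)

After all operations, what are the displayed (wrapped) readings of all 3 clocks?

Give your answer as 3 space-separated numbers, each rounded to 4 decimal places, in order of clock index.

After op 1 sync(0): ref=0.0000 raw=[0.0000 0.0000 0.0000]
After op 2 tick(2): ref=2.0000 raw=[2.4000 2.2000 2.2000]
After op 3 tick(3): ref=5.0000 raw=[6.0000 5.5000 5.5000]
After op 4 sync(1): ref=5.0000 raw=[6.0000 5.0000 5.5000]
After op 5 tick(2): ref=7.0000 raw=[8.4000 7.2000 7.7000]
After op 6 sync(0): ref=7.0000 raw=[7.0000 7.2000 7.7000]
After op 7 sync(2): ref=7.0000 raw=[7.0000 7.2000 7.0000]
Wrap final raw readings (mod 60): 7.0000 mod 60 = 7.0000; 7.2000 mod 60 = 7.2000; 7.0000 mod 60 = 7.0000

Answer: 7.0000 7.2000 7.0000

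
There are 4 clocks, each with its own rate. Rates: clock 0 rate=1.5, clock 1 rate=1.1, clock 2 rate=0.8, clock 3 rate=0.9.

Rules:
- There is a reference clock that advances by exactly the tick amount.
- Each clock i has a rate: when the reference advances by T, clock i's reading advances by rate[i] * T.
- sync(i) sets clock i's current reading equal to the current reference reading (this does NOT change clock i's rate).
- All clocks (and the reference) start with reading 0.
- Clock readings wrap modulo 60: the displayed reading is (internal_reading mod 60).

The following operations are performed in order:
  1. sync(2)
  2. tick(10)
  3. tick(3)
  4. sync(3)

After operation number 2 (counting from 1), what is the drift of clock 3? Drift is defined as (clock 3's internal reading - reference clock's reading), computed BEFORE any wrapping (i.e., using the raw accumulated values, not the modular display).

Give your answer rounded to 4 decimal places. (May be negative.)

After op 1 sync(2): ref=0.0000 raw=[0.0000 0.0000 0.0000 0.0000]
After op 2 tick(10): ref=10.0000 raw=[15.0000 11.0000 8.0000 9.0000]
Drift of clock 3 after op 2: 9.0000 - 10.0000 = -1.0000

Answer: -1.0000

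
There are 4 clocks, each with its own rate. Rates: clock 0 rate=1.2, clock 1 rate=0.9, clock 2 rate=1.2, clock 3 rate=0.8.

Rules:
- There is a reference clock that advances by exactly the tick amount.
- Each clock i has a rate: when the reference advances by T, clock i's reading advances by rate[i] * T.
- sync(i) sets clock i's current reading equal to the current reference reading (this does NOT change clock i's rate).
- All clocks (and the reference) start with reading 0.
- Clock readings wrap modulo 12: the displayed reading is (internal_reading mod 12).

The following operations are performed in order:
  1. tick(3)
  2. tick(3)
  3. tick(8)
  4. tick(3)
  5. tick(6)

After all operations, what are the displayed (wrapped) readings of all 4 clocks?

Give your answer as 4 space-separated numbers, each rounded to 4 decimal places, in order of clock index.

Answer: 3.6000 8.7000 3.6000 6.4000

Derivation:
After op 1 tick(3): ref=3.0000 raw=[3.6000 2.7000 3.6000 2.4000]
After op 2 tick(3): ref=6.0000 raw=[7.2000 5.4000 7.2000 4.8000]
After op 3 tick(8): ref=14.0000 raw=[16.8000 12.6000 16.8000 11.2000]
After op 4 tick(3): ref=17.0000 raw=[20.4000 15.3000 20.4000 13.6000]
After op 5 tick(6): ref=23.0000 raw=[27.6000 20.7000 27.6000 18.4000]
Wrap final raw readings (mod 12): 27.6000 mod 12 = 3.6000; 20.7000 mod 12 = 8.7000; 27.6000 mod 12 = 3.6000; 18.4000 mod 12 = 6.4000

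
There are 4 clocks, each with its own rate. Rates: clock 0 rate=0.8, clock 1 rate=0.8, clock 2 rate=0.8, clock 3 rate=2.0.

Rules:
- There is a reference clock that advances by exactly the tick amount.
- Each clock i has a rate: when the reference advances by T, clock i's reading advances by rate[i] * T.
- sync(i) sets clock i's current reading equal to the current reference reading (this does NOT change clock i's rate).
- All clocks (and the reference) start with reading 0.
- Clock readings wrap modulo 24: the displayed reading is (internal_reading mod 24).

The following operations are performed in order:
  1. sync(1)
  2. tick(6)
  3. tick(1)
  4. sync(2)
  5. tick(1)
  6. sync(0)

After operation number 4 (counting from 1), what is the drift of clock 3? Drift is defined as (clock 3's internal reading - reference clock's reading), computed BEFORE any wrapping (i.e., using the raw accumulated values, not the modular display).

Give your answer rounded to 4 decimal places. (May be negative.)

After op 1 sync(1): ref=0.0000 raw=[0.0000 0.0000 0.0000 0.0000]
After op 2 tick(6): ref=6.0000 raw=[4.8000 4.8000 4.8000 12.0000]
After op 3 tick(1): ref=7.0000 raw=[5.6000 5.6000 5.6000 14.0000]
After op 4 sync(2): ref=7.0000 raw=[5.6000 5.6000 7.0000 14.0000]
Drift of clock 3 after op 4: 14.0000 - 7.0000 = 7.0000

Answer: 7.0000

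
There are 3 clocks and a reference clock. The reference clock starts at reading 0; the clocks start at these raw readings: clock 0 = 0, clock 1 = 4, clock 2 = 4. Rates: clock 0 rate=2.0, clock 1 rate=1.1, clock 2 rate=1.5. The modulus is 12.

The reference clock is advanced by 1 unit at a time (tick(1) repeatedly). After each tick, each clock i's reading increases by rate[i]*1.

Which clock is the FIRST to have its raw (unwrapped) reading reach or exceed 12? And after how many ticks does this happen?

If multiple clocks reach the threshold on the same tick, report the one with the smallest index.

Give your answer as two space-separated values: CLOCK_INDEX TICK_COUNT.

clock 0: start=0, rate=2.0, needs 12-0 = 12; ticks = ceil(12/2.0) = ceil(6.0000) = 6; reading at tick 6 = 0 + 2.0*6 = 12.0000
clock 1: start=4, rate=1.1, needs 12-4 = 8; ticks = ceil(8/1.1) = ceil(7.2727) = 8; reading at tick 8 = 4 + 1.1*8 = 12.8000
clock 2: start=4, rate=1.5, needs 12-4 = 8; ticks = ceil(8/1.5) = ceil(5.3333) = 6; reading at tick 6 = 4 + 1.5*6 = 13.0000
Minimum tick count = 6; winners = [0, 2]; smallest index = 0

Answer: 0 6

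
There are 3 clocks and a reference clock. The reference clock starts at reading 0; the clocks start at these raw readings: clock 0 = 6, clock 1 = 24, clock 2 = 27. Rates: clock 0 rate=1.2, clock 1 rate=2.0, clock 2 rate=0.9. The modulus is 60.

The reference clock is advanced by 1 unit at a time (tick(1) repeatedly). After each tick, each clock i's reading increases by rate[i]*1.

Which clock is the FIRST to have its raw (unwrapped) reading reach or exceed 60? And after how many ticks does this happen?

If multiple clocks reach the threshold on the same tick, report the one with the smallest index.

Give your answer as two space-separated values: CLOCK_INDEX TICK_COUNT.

Answer: 1 18

Derivation:
clock 0: start=6, rate=1.2, needs 60-6 = 54; ticks = ceil(54/1.2) = ceil(45.0000) = 45; reading at tick 45 = 6 + 1.2*45 = 60.0000
clock 1: start=24, rate=2.0, needs 60-24 = 36; ticks = ceil(36/2.0) = ceil(18.0000) = 18; reading at tick 18 = 24 + 2.0*18 = 60.0000
clock 2: start=27, rate=0.9, needs 60-27 = 33; ticks = ceil(33/0.9) = ceil(36.6667) = 37; reading at tick 37 = 27 + 0.9*37 = 60.3000
Minimum tick count = 18; winners = [1]; smallest index = 1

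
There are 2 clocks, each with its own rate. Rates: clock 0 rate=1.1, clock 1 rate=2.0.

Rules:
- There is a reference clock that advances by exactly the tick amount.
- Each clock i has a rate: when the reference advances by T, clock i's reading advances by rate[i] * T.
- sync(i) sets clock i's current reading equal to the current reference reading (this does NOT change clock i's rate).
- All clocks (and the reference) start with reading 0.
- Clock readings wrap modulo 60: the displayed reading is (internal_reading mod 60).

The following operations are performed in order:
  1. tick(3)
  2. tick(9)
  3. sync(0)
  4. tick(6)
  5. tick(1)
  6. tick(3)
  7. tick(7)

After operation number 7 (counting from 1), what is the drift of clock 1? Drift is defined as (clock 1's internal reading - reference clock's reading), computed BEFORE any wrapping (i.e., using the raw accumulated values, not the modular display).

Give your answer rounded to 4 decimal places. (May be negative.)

After op 1 tick(3): ref=3.0000 raw=[3.3000 6.0000]
After op 2 tick(9): ref=12.0000 raw=[13.2000 24.0000]
After op 3 sync(0): ref=12.0000 raw=[12.0000 24.0000]
After op 4 tick(6): ref=18.0000 raw=[18.6000 36.0000]
After op 5 tick(1): ref=19.0000 raw=[19.7000 38.0000]
After op 6 tick(3): ref=22.0000 raw=[23.0000 44.0000]
After op 7 tick(7): ref=29.0000 raw=[30.7000 58.0000]
Drift of clock 1 after op 7: 58.0000 - 29.0000 = 29.0000

Answer: 29.0000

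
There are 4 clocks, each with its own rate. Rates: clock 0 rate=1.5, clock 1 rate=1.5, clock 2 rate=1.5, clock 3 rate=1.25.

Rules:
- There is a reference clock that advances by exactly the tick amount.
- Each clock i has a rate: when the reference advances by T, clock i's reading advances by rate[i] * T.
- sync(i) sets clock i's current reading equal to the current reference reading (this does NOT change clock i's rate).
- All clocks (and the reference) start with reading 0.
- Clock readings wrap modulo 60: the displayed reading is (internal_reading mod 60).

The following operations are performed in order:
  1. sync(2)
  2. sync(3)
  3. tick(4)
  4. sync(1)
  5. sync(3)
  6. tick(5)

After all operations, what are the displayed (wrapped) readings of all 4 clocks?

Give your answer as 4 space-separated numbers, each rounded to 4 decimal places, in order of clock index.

Answer: 13.5000 11.5000 13.5000 10.2500

Derivation:
After op 1 sync(2): ref=0.0000 raw=[0.0000 0.0000 0.0000 0.0000]
After op 2 sync(3): ref=0.0000 raw=[0.0000 0.0000 0.0000 0.0000]
After op 3 tick(4): ref=4.0000 raw=[6.0000 6.0000 6.0000 5.0000]
After op 4 sync(1): ref=4.0000 raw=[6.0000 4.0000 6.0000 5.0000]
After op 5 sync(3): ref=4.0000 raw=[6.0000 4.0000 6.0000 4.0000]
After op 6 tick(5): ref=9.0000 raw=[13.5000 11.5000 13.5000 10.2500]
Wrap final raw readings (mod 60): 13.5000 mod 60 = 13.5000; 11.5000 mod 60 = 11.5000; 13.5000 mod 60 = 13.5000; 10.2500 mod 60 = 10.2500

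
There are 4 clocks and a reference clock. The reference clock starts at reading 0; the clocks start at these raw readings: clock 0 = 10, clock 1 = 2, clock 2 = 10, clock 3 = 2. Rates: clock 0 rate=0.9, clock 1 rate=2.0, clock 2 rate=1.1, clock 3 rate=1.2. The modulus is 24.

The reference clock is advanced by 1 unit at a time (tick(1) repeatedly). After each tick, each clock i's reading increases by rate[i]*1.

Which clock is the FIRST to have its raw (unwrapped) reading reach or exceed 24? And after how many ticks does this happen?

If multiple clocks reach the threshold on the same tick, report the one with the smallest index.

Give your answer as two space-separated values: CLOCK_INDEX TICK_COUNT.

Answer: 1 11

Derivation:
clock 0: start=10, rate=0.9, needs 24-10 = 14; ticks = ceil(14/0.9) = ceil(15.5556) = 16; reading at tick 16 = 10 + 0.9*16 = 24.4000
clock 1: start=2, rate=2.0, needs 24-2 = 22; ticks = ceil(22/2.0) = ceil(11.0000) = 11; reading at tick 11 = 2 + 2.0*11 = 24.0000
clock 2: start=10, rate=1.1, needs 24-10 = 14; ticks = ceil(14/1.1) = ceil(12.7273) = 13; reading at tick 13 = 10 + 1.1*13 = 24.3000
clock 3: start=2, rate=1.2, needs 24-2 = 22; ticks = ceil(22/1.2) = ceil(18.3333) = 19; reading at tick 19 = 2 + 1.2*19 = 24.8000
Minimum tick count = 11; winners = [1]; smallest index = 1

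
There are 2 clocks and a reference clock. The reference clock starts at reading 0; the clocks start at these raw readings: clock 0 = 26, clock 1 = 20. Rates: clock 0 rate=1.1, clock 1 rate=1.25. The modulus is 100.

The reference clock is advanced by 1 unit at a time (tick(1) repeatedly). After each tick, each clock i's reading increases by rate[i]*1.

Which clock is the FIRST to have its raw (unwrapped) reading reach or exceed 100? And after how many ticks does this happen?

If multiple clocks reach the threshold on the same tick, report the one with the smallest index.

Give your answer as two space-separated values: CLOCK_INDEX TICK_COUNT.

clock 0: start=26, rate=1.1, needs 100-26 = 74; ticks = ceil(74/1.1) = ceil(67.2727) = 68; reading at tick 68 = 26 + 1.1*68 = 100.8000
clock 1: start=20, rate=1.25, needs 100-20 = 80; ticks = ceil(80/1.25) = ceil(64.0000) = 64; reading at tick 64 = 20 + 1.25*64 = 100.0000
Minimum tick count = 64; winners = [1]; smallest index = 1

Answer: 1 64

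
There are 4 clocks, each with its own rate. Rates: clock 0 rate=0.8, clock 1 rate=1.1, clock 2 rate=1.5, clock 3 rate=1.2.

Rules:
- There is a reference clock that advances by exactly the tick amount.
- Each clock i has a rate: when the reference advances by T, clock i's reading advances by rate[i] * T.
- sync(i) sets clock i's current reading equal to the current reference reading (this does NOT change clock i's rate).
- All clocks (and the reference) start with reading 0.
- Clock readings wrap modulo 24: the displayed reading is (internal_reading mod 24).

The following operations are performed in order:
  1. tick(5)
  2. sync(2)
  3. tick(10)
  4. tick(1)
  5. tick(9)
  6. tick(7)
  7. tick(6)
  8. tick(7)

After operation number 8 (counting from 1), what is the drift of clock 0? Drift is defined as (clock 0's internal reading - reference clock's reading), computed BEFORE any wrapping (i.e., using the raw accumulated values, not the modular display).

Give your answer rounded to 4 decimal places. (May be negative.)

Answer: -9.0000

Derivation:
After op 1 tick(5): ref=5.0000 raw=[4.0000 5.5000 7.5000 6.0000]
After op 2 sync(2): ref=5.0000 raw=[4.0000 5.5000 5.0000 6.0000]
After op 3 tick(10): ref=15.0000 raw=[12.0000 16.5000 20.0000 18.0000]
After op 4 tick(1): ref=16.0000 raw=[12.8000 17.6000 21.5000 19.2000]
After op 5 tick(9): ref=25.0000 raw=[20.0000 27.5000 35.0000 30.0000]
After op 6 tick(7): ref=32.0000 raw=[25.6000 35.2000 45.5000 38.4000]
After op 7 tick(6): ref=38.0000 raw=[30.4000 41.8000 54.5000 45.6000]
After op 8 tick(7): ref=45.0000 raw=[36.0000 49.5000 65.0000 54.0000]
Drift of clock 0 after op 8: 36.0000 - 45.0000 = -9.0000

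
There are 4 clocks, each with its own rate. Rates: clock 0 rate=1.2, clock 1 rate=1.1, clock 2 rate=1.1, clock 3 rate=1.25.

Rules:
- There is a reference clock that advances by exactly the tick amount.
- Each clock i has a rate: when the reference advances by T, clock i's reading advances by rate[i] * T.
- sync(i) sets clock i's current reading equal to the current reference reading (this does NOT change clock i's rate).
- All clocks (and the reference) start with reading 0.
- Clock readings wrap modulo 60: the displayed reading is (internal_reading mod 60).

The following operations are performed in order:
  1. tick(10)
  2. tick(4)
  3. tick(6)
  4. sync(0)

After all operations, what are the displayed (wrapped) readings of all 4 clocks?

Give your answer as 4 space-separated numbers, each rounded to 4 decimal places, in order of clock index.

After op 1 tick(10): ref=10.0000 raw=[12.0000 11.0000 11.0000 12.5000]
After op 2 tick(4): ref=14.0000 raw=[16.8000 15.4000 15.4000 17.5000]
After op 3 tick(6): ref=20.0000 raw=[24.0000 22.0000 22.0000 25.0000]
After op 4 sync(0): ref=20.0000 raw=[20.0000 22.0000 22.0000 25.0000]
Wrap final raw readings (mod 60): 20.0000 mod 60 = 20.0000; 22.0000 mod 60 = 22.0000; 22.0000 mod 60 = 22.0000; 25.0000 mod 60 = 25.0000

Answer: 20.0000 22.0000 22.0000 25.0000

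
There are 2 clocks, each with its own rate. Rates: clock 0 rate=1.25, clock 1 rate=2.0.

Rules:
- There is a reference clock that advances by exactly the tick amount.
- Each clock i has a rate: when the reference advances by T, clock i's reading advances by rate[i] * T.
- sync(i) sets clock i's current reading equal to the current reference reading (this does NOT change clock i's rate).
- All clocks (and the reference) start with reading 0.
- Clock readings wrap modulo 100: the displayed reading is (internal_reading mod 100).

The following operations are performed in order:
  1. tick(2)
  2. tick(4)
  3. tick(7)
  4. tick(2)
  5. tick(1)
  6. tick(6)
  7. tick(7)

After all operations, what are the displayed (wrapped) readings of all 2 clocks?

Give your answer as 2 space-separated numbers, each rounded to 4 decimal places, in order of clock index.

Answer: 36.2500 58.0000

Derivation:
After op 1 tick(2): ref=2.0000 raw=[2.5000 4.0000]
After op 2 tick(4): ref=6.0000 raw=[7.5000 12.0000]
After op 3 tick(7): ref=13.0000 raw=[16.2500 26.0000]
After op 4 tick(2): ref=15.0000 raw=[18.7500 30.0000]
After op 5 tick(1): ref=16.0000 raw=[20.0000 32.0000]
After op 6 tick(6): ref=22.0000 raw=[27.5000 44.0000]
After op 7 tick(7): ref=29.0000 raw=[36.2500 58.0000]
Wrap final raw readings (mod 100): 36.2500 mod 100 = 36.2500; 58.0000 mod 100 = 58.0000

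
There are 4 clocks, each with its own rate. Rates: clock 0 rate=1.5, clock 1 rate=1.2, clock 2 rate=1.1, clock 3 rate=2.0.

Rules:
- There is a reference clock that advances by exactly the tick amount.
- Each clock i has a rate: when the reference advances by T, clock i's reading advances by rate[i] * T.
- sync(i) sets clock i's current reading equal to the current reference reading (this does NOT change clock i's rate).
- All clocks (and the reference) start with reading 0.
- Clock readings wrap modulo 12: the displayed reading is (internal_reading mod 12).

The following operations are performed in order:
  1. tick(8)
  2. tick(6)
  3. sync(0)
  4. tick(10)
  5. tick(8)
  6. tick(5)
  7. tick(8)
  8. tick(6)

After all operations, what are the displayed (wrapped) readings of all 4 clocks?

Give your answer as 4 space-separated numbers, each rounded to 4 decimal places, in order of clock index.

Answer: 9.5000 1.2000 8.1000 6.0000

Derivation:
After op 1 tick(8): ref=8.0000 raw=[12.0000 9.6000 8.8000 16.0000]
After op 2 tick(6): ref=14.0000 raw=[21.0000 16.8000 15.4000 28.0000]
After op 3 sync(0): ref=14.0000 raw=[14.0000 16.8000 15.4000 28.0000]
After op 4 tick(10): ref=24.0000 raw=[29.0000 28.8000 26.4000 48.0000]
After op 5 tick(8): ref=32.0000 raw=[41.0000 38.4000 35.2000 64.0000]
After op 6 tick(5): ref=37.0000 raw=[48.5000 44.4000 40.7000 74.0000]
After op 7 tick(8): ref=45.0000 raw=[60.5000 54.0000 49.5000 90.0000]
After op 8 tick(6): ref=51.0000 raw=[69.5000 61.2000 56.1000 102.0000]
Wrap final raw readings (mod 12): 69.5000 mod 12 = 9.5000; 61.2000 mod 12 = 1.2000; 56.1000 mod 12 = 8.1000; 102.0000 mod 12 = 6.0000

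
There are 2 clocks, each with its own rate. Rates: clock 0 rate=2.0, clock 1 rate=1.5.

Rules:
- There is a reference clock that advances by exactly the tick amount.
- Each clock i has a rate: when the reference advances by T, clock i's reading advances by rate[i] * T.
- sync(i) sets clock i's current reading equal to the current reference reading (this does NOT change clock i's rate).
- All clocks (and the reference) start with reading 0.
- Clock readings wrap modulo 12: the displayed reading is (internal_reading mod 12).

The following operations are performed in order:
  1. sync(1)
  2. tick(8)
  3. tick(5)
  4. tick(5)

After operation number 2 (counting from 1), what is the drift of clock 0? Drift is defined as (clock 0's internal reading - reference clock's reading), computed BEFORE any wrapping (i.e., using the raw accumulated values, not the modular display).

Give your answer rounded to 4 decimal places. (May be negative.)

Answer: 8.0000

Derivation:
After op 1 sync(1): ref=0.0000 raw=[0.0000 0.0000]
After op 2 tick(8): ref=8.0000 raw=[16.0000 12.0000]
Drift of clock 0 after op 2: 16.0000 - 8.0000 = 8.0000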